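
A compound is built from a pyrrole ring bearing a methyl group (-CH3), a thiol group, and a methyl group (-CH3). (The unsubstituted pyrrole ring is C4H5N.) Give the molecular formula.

C6H9NS

Atom tally by fragment:
  pyrrole ring core → C:4 H:5 N:1
  (− 3 ring H displaced by substituents)
  + CH3 → C:1 H:3
  + SH → S:1 H:1
  + CH3 → C:1 H:3
Element totals:
  C: 6
  H: 9
  N: 1
  S: 1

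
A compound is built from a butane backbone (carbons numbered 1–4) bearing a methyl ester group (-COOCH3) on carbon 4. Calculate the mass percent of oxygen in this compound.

27.55%

Atom tally by fragment:
  CH3 → C:1 H:3
  CH2 → C:1 H:2
  CH2 → C:1 H:2
  CH2COOCH3 → C:3 H:5 O:2
Element totals:
  C: 6
  H: 12
  O: 2
Molecular formula: C6H12O2.
Molar mass = 116.160 g/mol.
Mass from O: 2 × 15.999 = 31.998 g/mol.
%O = 31.998 / 116.160 × 100 = 27.55%.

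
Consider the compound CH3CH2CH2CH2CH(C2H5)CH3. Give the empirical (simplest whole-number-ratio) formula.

C4H9

Element totals:
  C: 8
  H: 18
Molecular formula: C8H18.
gcd of subscripts = 2; dividing each by 2:
  C: 8/2 = 4
  H: 18/2 = 9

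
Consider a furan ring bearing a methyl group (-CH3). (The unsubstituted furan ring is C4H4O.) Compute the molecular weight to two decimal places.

Atom tally by fragment:
  furan ring core → C:4 H:4 O:1
  (− 1 ring H displaced by substituents)
  + CH3 → C:1 H:3
Element totals:
  C: 5
  H: 6
  O: 1
Molecular formula: C5H6O.
  M = 5(12.011) + 6(1.008) + 15.999
    = 60.055 + 6.048 + 15.999 = 82.102

82.10 g/mol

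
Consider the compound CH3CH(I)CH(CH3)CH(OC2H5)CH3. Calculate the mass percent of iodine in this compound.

Element totals:
  C: 8
  H: 17
  I: 1
  O: 1
Molecular formula: C8H17IO.
Molar mass = 256.127 g/mol.
Mass from I: 1 × 126.904 = 126.904 g/mol.
%I = 126.904 / 256.127 × 100 = 49.55%.

49.55%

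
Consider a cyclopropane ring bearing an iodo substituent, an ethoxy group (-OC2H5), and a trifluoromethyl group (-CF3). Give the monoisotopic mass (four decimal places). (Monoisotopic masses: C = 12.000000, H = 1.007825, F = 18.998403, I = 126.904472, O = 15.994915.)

279.9572

Atom tally by fragment:
  cyclopropane ring core → C:3 H:6
  (− 3 ring H displaced by substituents)
  + I → I:1
  + OC2H5 → C:2 H:5 O:1
  + CF3 → C:1 F:3
Element totals:
  C: 6
  H: 8
  F: 3
  I: 1
  O: 1
Molecular formula: C6H8F3IO.
  M = 6(12.0) + 8(1.007825) + 3(18.998403) + 126.904472 + 15.994915
    = 72.000000 + 8.062600 + 56.995209 + 126.904472 + 15.994915 = 279.957196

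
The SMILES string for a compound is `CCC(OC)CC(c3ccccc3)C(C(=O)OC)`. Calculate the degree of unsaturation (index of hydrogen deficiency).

Atom tally by fragment:
  CH3 → C:1 H:3
  CH2 → C:1 H:2
  CH(OCH3) → C:2 H:4 O:1
  CH2 → C:1 H:2
  CH(C6H5) → C:7 H:6
  CH2COOCH3 → C:3 H:5 O:2
Element totals:
  C: 15
  H: 22
  O: 3
Molecular formula: C15H22O3.
DoU = (2C + 2 + N − H − X) / 2 = (2·15 + 2 + 0 − 22 − 0) / 2 = 5.

5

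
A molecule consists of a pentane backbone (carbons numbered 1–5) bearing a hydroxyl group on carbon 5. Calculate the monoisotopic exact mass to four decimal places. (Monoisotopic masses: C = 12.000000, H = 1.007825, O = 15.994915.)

Atom tally by fragment:
  CH3 → C:1 H:3
  CH2 → C:1 H:2
  CH2 → C:1 H:2
  CH2 → C:1 H:2
  CH2OH → C:1 H:3 O:1
Element totals:
  C: 5
  H: 12
  O: 1
Molecular formula: C5H12O.
  M = 5(12.0) + 12(1.007825) + 15.994915
    = 60.000000 + 12.093900 + 15.994915 = 88.088815

88.0888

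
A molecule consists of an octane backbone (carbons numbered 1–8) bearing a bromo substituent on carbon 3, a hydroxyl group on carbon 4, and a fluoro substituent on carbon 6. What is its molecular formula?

Atom tally by fragment:
  CH3 → C:1 H:3
  CH2 → C:1 H:2
  CH(Br) → C:1 H:1 Br:1
  CH(OH) → C:1 H:2 O:1
  CH2 → C:1 H:2
  CH(F) → C:1 H:1 F:1
  CH2 → C:1 H:2
  CH3 → C:1 H:3
Element totals:
  C: 8
  H: 16
  Br: 1
  F: 1
  O: 1

C8H16BrFO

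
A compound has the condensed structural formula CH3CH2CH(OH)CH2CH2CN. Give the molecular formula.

C6H11NO

Atom tally by fragment:
  CH3 → C:1 H:3
  CH2 → C:1 H:2
  CH(OH) → C:1 H:2 O:1
  CH2 → C:1 H:2
  CH2CN → C:2 H:2 N:1
Element totals:
  C: 6
  H: 11
  N: 1
  O: 1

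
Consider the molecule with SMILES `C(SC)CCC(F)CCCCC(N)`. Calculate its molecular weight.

Atom tally by fragment:
  CH3SCH2 → C:2 H:5 S:1
  CH2 → C:1 H:2
  CH2 → C:1 H:2
  CH(F) → C:1 H:1 F:1
  CH2 → C:1 H:2
  CH2 → C:1 H:2
  CH2 → C:1 H:2
  CH2 → C:1 H:2
  CH2NH2 → C:1 H:4 N:1
Element totals:
  C: 10
  H: 22
  F: 1
  N: 1
  S: 1
Molecular formula: C10H22FNS.
  M = 10(12.011) + 22(1.008) + 18.998 + 14.007 + 32.06
    = 120.110 + 22.176 + 18.998 + 14.007 + 32.060 = 207.351

207.35 g/mol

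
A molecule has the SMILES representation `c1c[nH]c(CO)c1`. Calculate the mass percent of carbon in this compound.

61.84%

Atom tally by fragment:
  pyrrole ring core → C:4 H:5 N:1
  (− 1 ring H displaced by substituents)
  + CH2OH → C:1 H:3 O:1
Element totals:
  C: 5
  H: 7
  N: 1
  O: 1
Molecular formula: C5H7NO.
Molar mass = 97.117 g/mol.
Mass from C: 5 × 12.011 = 60.055 g/mol.
%C = 60.055 / 97.117 × 100 = 61.84%.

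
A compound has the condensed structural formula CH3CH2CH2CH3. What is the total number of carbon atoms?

4

Element totals:
  C: 4
  H: 10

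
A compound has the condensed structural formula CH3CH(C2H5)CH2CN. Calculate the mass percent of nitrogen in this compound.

Element totals:
  C: 6
  H: 11
  N: 1
Molecular formula: C6H11N.
Molar mass = 97.161 g/mol.
Mass from N: 1 × 14.007 = 14.007 g/mol.
%N = 14.007 / 97.161 × 100 = 14.42%.

14.42%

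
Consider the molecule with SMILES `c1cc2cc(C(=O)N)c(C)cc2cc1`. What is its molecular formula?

Atom tally by fragment:
  naphthalene ring system core → C:10 H:8
  (− 2 ring H displaced by substituents)
  + CONH2 → C:1 H:2 O:1 N:1
  + CH3 → C:1 H:3
Element totals:
  C: 12
  H: 11
  N: 1
  O: 1

C12H11NO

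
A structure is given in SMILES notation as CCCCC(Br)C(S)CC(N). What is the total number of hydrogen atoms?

18

Atom tally by fragment:
  CH3 → C:1 H:3
  CH2 → C:1 H:2
  CH2 → C:1 H:2
  CH2 → C:1 H:2
  CH(Br) → C:1 H:1 Br:1
  CH(SH) → C:1 H:2 S:1
  CH2 → C:1 H:2
  CH2NH2 → C:1 H:4 N:1
Element totals:
  C: 8
  H: 18
  Br: 1
  N: 1
  S: 1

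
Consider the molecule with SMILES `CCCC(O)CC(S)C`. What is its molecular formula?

Atom tally by fragment:
  CH3 → C:1 H:3
  CH2 → C:1 H:2
  CH2 → C:1 H:2
  CH(OH) → C:1 H:2 O:1
  CH2 → C:1 H:2
  CH(SH) → C:1 H:2 S:1
  CH3 → C:1 H:3
Element totals:
  C: 7
  H: 16
  O: 1
  S: 1

C7H16OS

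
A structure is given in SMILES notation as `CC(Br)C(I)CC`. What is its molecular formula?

Atom tally by fragment:
  CH3 → C:1 H:3
  CH(Br) → C:1 H:1 Br:1
  CH(I) → C:1 H:1 I:1
  CH2 → C:1 H:2
  CH3 → C:1 H:3
Element totals:
  C: 5
  H: 10
  Br: 1
  I: 1

C5H10BrI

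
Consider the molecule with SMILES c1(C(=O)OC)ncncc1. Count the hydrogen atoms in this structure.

Atom tally by fragment:
  pyrimidine ring core → C:4 H:4 N:2
  (− 1 ring H displaced by substituents)
  + COOCH3 → C:2 H:3 O:2
Element totals:
  C: 6
  H: 6
  N: 2
  O: 2

6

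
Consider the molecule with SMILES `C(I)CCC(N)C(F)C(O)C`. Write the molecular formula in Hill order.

Atom tally by fragment:
  ICH2 → C:1 H:2 I:1
  CH2 → C:1 H:2
  CH2 → C:1 H:2
  CH(NH2) → C:1 H:3 N:1
  CH(F) → C:1 H:1 F:1
  CH(OH) → C:1 H:2 O:1
  CH3 → C:1 H:3
Element totals:
  C: 7
  H: 15
  F: 1
  I: 1
  N: 1
  O: 1

C7H15FINO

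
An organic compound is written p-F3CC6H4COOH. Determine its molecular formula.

C8H5F3O2

Atom tally by fragment:
  benzene ring core → C:6 H:6
  (− 2 ring H displaced by substituents)
  + CF3 → C:1 F:3
  + COOH → C:1 H:1 O:2
Element totals:
  C: 8
  H: 5
  F: 3
  O: 2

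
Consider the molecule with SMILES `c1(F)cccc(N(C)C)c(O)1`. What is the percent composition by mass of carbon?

Atom tally by fragment:
  benzene ring core → C:6 H:6
  (− 3 ring H displaced by substituents)
  + F → F:1
  + N(CH3)2 → N:1 C:2 H:6
  + OH → O:1 H:1
Element totals:
  C: 8
  H: 10
  F: 1
  N: 1
  O: 1
Molecular formula: C8H10FNO.
Molar mass = 155.172 g/mol.
Mass from C: 8 × 12.011 = 96.088 g/mol.
%C = 96.088 / 155.172 × 100 = 61.92%.

61.92%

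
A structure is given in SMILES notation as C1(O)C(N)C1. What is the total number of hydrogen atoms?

Atom tally by fragment:
  cyclopropane ring core → C:3 H:6
  (− 2 ring H displaced by substituents)
  + OH → O:1 H:1
  + NH2 → N:1 H:2
Element totals:
  C: 3
  H: 7
  N: 1
  O: 1

7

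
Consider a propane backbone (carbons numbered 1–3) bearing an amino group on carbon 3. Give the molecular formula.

Atom tally by fragment:
  CH3 → C:1 H:3
  CH2 → C:1 H:2
  CH2NH2 → C:1 H:4 N:1
Element totals:
  C: 3
  H: 9
  N: 1

C3H9N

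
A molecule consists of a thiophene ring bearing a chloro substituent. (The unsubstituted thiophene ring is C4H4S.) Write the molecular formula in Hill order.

Atom tally by fragment:
  thiophene ring core → C:4 H:4 S:1
  (− 1 ring H displaced by substituents)
  + Cl → Cl:1
Element totals:
  C: 4
  H: 3
  Cl: 1
  S: 1

C4H3ClS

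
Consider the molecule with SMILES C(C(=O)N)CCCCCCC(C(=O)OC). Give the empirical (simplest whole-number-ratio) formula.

Atom tally by fragment:
  H2NOCCH2 → C:2 H:4 O:1 N:1
  CH2 → C:1 H:2
  CH2 → C:1 H:2
  CH2 → C:1 H:2
  CH2 → C:1 H:2
  CH2 → C:1 H:2
  CH2 → C:1 H:2
  CH2COOCH3 → C:3 H:5 O:2
Element totals:
  C: 11
  H: 21
  N: 1
  O: 3
Molecular formula: C11H21NO3.
gcd of subscripts (11, 21, 1, 3) = 1, so the empirical formula equals the molecular formula.

C11H21NO3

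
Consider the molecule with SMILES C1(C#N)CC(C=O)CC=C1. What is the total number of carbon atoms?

8

Atom tally by fragment:
  cyclohexene ring core → C:6 H:10
  (− 2 ring H displaced by substituents)
  + CN → C:1 N:1
  + CHO → C:1 H:1 O:1
Element totals:
  C: 8
  H: 9
  N: 1
  O: 1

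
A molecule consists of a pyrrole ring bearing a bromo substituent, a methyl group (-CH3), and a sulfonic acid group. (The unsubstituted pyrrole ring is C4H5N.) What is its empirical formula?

Atom tally by fragment:
  pyrrole ring core → C:4 H:5 N:1
  (− 3 ring H displaced by substituents)
  + Br → Br:1
  + CH3 → C:1 H:3
  + SO3H → S:1 O:3 H:1
Element totals:
  C: 5
  H: 6
  Br: 1
  N: 1
  O: 3
  S: 1
Molecular formula: C5H6BrNO3S.
gcd of subscripts (1, 5, 6, 1, 3, 1) = 1, so the empirical formula equals the molecular formula.

C5H6BrNO3S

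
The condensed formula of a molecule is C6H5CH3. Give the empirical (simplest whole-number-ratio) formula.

Element totals:
  C: 7
  H: 8
Molecular formula: C7H8.
gcd of subscripts (7, 8) = 1, so the empirical formula equals the molecular formula.

C7H8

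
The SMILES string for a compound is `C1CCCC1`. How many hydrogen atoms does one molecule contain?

10

Atom tally by fragment:
  cyclopentane ring core → C:5 H:10
Element totals:
  C: 5
  H: 10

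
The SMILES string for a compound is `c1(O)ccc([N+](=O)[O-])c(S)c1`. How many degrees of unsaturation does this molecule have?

5

Atom tally by fragment:
  benzene ring core → C:6 H:6
  (− 3 ring H displaced by substituents)
  + OH → O:1 H:1
  + NO2 → N:1 O:2
  + SH → S:1 H:1
Element totals:
  C: 6
  H: 5
  N: 1
  O: 3
  S: 1
Molecular formula: C6H5NO3S.
DoU = (2C + 2 + N − H − X) / 2 = (2·6 + 2 + 1 − 5 − 0) / 2 = 5.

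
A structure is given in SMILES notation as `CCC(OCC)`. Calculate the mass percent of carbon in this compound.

Atom tally by fragment:
  CH3 → C:1 H:3
  CH2 → C:1 H:2
  CH2OC2H5 → C:3 H:7 O:1
Element totals:
  C: 5
  H: 12
  O: 1
Molecular formula: C5H12O.
Molar mass = 88.150 g/mol.
Mass from C: 5 × 12.011 = 60.055 g/mol.
%C = 60.055 / 88.150 × 100 = 68.13%.

68.13%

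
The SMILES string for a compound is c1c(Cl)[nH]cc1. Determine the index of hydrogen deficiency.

Atom tally by fragment:
  pyrrole ring core → C:4 H:5 N:1
  (− 1 ring H displaced by substituents)
  + Cl → Cl:1
Element totals:
  C: 4
  H: 4
  Cl: 1
  N: 1
Molecular formula: C4H4ClN.
DoU = (2C + 2 + N − H − X) / 2 = (2·4 + 2 + 1 − 4 − 1) / 2 = 3.

3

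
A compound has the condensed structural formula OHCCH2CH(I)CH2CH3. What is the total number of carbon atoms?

5

Atom tally by fragment:
  OHCCH2 → C:2 H:3 O:1
  CH(I) → C:1 H:1 I:1
  CH2 → C:1 H:2
  CH3 → C:1 H:3
Element totals:
  C: 5
  H: 9
  I: 1
  O: 1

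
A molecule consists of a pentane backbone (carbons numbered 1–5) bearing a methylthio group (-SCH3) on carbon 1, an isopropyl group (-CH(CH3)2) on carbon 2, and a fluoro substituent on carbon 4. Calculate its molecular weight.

Atom tally by fragment:
  CH3SCH2 → C:2 H:5 S:1
  CH(CH(CH3)2) → C:4 H:8
  CH2 → C:1 H:2
  CH(F) → C:1 H:1 F:1
  CH3 → C:1 H:3
Element totals:
  C: 9
  H: 19
  F: 1
  S: 1
Molecular formula: C9H19FS.
  M = 9(12.011) + 19(1.008) + 18.998 + 32.06
    = 108.099 + 19.152 + 18.998 + 32.060 = 178.309

178.31 g/mol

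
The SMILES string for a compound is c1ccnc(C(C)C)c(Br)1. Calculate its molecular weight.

Atom tally by fragment:
  pyridine ring core → C:5 H:5 N:1
  (− 2 ring H displaced by substituents)
  + CH(CH3)2 → C:3 H:7
  + Br → Br:1
Element totals:
  C: 8
  H: 10
  Br: 1
  N: 1
Molecular formula: C8H10BrN.
  M = 8(12.011) + 10(1.008) + 79.904 + 14.007
    = 96.088 + 10.080 + 79.904 + 14.007 = 200.079

200.08 g/mol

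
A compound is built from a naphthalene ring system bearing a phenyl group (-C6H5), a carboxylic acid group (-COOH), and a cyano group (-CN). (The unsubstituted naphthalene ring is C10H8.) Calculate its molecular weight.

273.29 g/mol

Atom tally by fragment:
  naphthalene ring system core → C:10 H:8
  (− 3 ring H displaced by substituents)
  + C6H5 → C:6 H:5
  + COOH → C:1 H:1 O:2
  + CN → C:1 N:1
Element totals:
  C: 18
  H: 11
  N: 1
  O: 2
Molecular formula: C18H11NO2.
  M = 18(12.011) + 11(1.008) + 14.007 + 2(15.999)
    = 216.198 + 11.088 + 14.007 + 31.998 = 273.291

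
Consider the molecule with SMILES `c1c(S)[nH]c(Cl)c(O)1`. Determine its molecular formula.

Atom tally by fragment:
  pyrrole ring core → C:4 H:5 N:1
  (− 3 ring H displaced by substituents)
  + SH → S:1 H:1
  + Cl → Cl:1
  + OH → O:1 H:1
Element totals:
  C: 4
  H: 4
  Cl: 1
  N: 1
  O: 1
  S: 1

C4H4ClNOS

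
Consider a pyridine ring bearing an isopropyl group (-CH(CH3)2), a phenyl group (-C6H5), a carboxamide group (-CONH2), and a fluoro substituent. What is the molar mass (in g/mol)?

258.30 g/mol

Atom tally by fragment:
  pyridine ring core → C:5 H:5 N:1
  (− 4 ring H displaced by substituents)
  + CH(CH3)2 → C:3 H:7
  + C6H5 → C:6 H:5
  + CONH2 → C:1 H:2 O:1 N:1
  + F → F:1
Element totals:
  C: 15
  H: 15
  F: 1
  N: 2
  O: 1
Molecular formula: C15H15FN2O.
  M = 15(12.011) + 15(1.008) + 18.998 + 2(14.007) + 15.999
    = 180.165 + 15.120 + 18.998 + 28.014 + 15.999 = 258.296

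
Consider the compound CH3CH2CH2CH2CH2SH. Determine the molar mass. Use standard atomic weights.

Element totals:
  C: 5
  H: 12
  S: 1
Molecular formula: C5H12S.
  M = 5(12.011) + 12(1.008) + 32.06
    = 60.055 + 12.096 + 32.060 = 104.211

104.21 g/mol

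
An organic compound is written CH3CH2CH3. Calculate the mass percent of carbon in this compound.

81.71%

Element totals:
  C: 3
  H: 8
Molecular formula: C3H8.
Molar mass = 44.097 g/mol.
Mass from C: 3 × 12.011 = 36.033 g/mol.
%C = 36.033 / 44.097 × 100 = 81.71%.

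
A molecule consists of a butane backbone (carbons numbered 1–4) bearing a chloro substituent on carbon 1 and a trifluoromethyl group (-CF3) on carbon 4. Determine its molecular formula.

Atom tally by fragment:
  ClCH2 → C:1 H:2 Cl:1
  CH2 → C:1 H:2
  CH2 → C:1 H:2
  CH2CF3 → C:2 H:2 F:3
Element totals:
  C: 5
  H: 8
  Cl: 1
  F: 3

C5H8ClF3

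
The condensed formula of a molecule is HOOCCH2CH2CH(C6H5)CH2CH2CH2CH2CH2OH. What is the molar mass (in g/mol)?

Atom tally by fragment:
  HOOCCH2 → C:2 H:3 O:2
  CH2 → C:1 H:2
  CH(C6H5) → C:7 H:6
  CH2 → C:1 H:2
  CH2 → C:1 H:2
  CH2 → C:1 H:2
  CH2 → C:1 H:2
  CH2OH → C:1 H:3 O:1
Element totals:
  C: 15
  H: 22
  O: 3
Molecular formula: C15H22O3.
  M = 15(12.011) + 22(1.008) + 3(15.999)
    = 180.165 + 22.176 + 47.997 = 250.338

250.34 g/mol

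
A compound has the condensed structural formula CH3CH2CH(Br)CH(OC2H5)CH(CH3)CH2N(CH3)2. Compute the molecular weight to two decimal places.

266.22 g/mol

Element totals:
  C: 11
  H: 24
  Br: 1
  N: 1
  O: 1
Molecular formula: C11H24BrNO.
  M = 11(12.011) + 24(1.008) + 79.904 + 14.007 + 15.999
    = 132.121 + 24.192 + 79.904 + 14.007 + 15.999 = 266.223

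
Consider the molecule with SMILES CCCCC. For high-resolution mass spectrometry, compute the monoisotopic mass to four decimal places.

72.0939

Atom tally by fragment:
  CH3 → C:1 H:3
  CH2 → C:1 H:2
  CH2 → C:1 H:2
  CH2 → C:1 H:2
  CH3 → C:1 H:3
Element totals:
  C: 5
  H: 12
Molecular formula: C5H12.
  M = 5(12.0) + 12(1.007825)
    = 60.000000 + 12.093900 = 72.093900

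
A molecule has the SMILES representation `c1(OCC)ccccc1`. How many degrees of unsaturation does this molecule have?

4

Atom tally by fragment:
  benzene ring core → C:6 H:6
  (− 1 ring H displaced by substituents)
  + OC2H5 → C:2 H:5 O:1
Element totals:
  C: 8
  H: 10
  O: 1
Molecular formula: C8H10O.
DoU = (2C + 2 + N − H − X) / 2 = (2·8 + 2 + 0 − 10 − 0) / 2 = 4.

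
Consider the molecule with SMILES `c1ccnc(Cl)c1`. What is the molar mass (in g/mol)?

Atom tally by fragment:
  pyridine ring core → C:5 H:5 N:1
  (− 1 ring H displaced by substituents)
  + Cl → Cl:1
Element totals:
  C: 5
  H: 4
  Cl: 1
  N: 1
Molecular formula: C5H4ClN.
  M = 5(12.011) + 4(1.008) + 35.45 + 14.007
    = 60.055 + 4.032 + 35.450 + 14.007 = 113.544

113.54 g/mol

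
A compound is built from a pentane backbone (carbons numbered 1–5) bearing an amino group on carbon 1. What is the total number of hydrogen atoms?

Atom tally by fragment:
  H2NCH2 → C:1 H:4 N:1
  CH2 → C:1 H:2
  CH2 → C:1 H:2
  CH2 → C:1 H:2
  CH3 → C:1 H:3
Element totals:
  C: 5
  H: 13
  N: 1

13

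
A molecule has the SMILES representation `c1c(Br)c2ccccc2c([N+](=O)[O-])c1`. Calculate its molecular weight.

Atom tally by fragment:
  naphthalene ring system core → C:10 H:8
  (− 2 ring H displaced by substituents)
  + Br → Br:1
  + NO2 → N:1 O:2
Element totals:
  C: 10
  H: 6
  Br: 1
  N: 1
  O: 2
Molecular formula: C10H6BrNO2.
  M = 10(12.011) + 6(1.008) + 79.904 + 14.007 + 2(15.999)
    = 120.110 + 6.048 + 79.904 + 14.007 + 31.998 = 252.067

252.07 g/mol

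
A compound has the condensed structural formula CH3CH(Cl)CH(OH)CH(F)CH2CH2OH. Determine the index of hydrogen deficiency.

0

Atom tally by fragment:
  CH3 → C:1 H:3
  CH(Cl) → C:1 H:1 Cl:1
  CH(OH) → C:1 H:2 O:1
  CH(F) → C:1 H:1 F:1
  CH2CH2OH → C:2 H:5 O:1
Element totals:
  C: 6
  H: 12
  Cl: 1
  F: 1
  O: 2
Molecular formula: C6H12ClFO2.
DoU = (2C + 2 + N − H − X) / 2 = (2·6 + 2 + 0 − 12 − 2) / 2 = 0.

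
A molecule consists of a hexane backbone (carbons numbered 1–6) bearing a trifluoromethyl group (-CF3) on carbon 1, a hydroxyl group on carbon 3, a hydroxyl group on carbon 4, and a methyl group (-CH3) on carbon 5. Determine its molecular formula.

Atom tally by fragment:
  F3CCH2 → C:2 H:2 F:3
  CH2 → C:1 H:2
  CH(OH) → C:1 H:2 O:1
  CH(OH) → C:1 H:2 O:1
  CH(CH3) → C:2 H:4
  CH3 → C:1 H:3
Element totals:
  C: 8
  H: 15
  F: 3
  O: 2

C8H15F3O2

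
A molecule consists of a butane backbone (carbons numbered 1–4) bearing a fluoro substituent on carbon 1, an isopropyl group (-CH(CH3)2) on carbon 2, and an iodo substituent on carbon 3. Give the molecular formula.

C7H14FI

Atom tally by fragment:
  FCH2 → C:1 H:2 F:1
  CH(CH(CH3)2) → C:4 H:8
  CH(I) → C:1 H:1 I:1
  CH3 → C:1 H:3
Element totals:
  C: 7
  H: 14
  F: 1
  I: 1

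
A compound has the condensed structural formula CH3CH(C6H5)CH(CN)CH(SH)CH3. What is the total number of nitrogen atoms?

1

Atom tally by fragment:
  CH3 → C:1 H:3
  CH(C6H5) → C:7 H:6
  CH(CN) → C:2 H:1 N:1
  CH(SH) → C:1 H:2 S:1
  CH3 → C:1 H:3
Element totals:
  C: 12
  H: 15
  N: 1
  S: 1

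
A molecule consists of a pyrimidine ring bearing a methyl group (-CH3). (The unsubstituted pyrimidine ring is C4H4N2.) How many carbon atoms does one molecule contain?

Atom tally by fragment:
  pyrimidine ring core → C:4 H:4 N:2
  (− 1 ring H displaced by substituents)
  + CH3 → C:1 H:3
Element totals:
  C: 5
  H: 6
  N: 2

5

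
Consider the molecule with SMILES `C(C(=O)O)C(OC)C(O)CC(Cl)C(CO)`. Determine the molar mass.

Atom tally by fragment:
  HOOCCH2 → C:2 H:3 O:2
  CH(OCH3) → C:2 H:4 O:1
  CH(OH) → C:1 H:2 O:1
  CH2 → C:1 H:2
  CH(Cl) → C:1 H:1 Cl:1
  CH2CH2OH → C:2 H:5 O:1
Element totals:
  C: 9
  H: 17
  Cl: 1
  O: 5
Molecular formula: C9H17ClO5.
  M = 9(12.011) + 17(1.008) + 35.45 + 5(15.999)
    = 108.099 + 17.136 + 35.450 + 79.995 = 240.680

240.68 g/mol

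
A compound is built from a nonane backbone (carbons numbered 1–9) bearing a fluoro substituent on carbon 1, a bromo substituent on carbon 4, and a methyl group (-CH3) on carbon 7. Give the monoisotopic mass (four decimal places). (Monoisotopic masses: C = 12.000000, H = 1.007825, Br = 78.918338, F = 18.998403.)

Atom tally by fragment:
  FCH2 → C:1 H:2 F:1
  CH2 → C:1 H:2
  CH2 → C:1 H:2
  CH(Br) → C:1 H:1 Br:1
  CH2 → C:1 H:2
  CH2 → C:1 H:2
  CH(CH3) → C:2 H:4
  CH2 → C:1 H:2
  CH3 → C:1 H:3
Element totals:
  C: 10
  H: 20
  Br: 1
  F: 1
Molecular formula: C10H20BrF.
  M = 10(12.0) + 20(1.007825) + 78.918338 + 18.998403
    = 120.000000 + 20.156500 + 78.918338 + 18.998403 = 238.073241

238.0732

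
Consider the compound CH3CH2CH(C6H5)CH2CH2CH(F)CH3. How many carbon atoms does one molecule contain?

Atom tally by fragment:
  CH3 → C:1 H:3
  CH2 → C:1 H:2
  CH(C6H5) → C:7 H:6
  CH2 → C:1 H:2
  CH2 → C:1 H:2
  CH(F) → C:1 H:1 F:1
  CH3 → C:1 H:3
Element totals:
  C: 13
  H: 19
  F: 1

13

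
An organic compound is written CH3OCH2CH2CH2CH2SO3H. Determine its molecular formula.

C5H12O4S

Element totals:
  C: 5
  H: 12
  O: 4
  S: 1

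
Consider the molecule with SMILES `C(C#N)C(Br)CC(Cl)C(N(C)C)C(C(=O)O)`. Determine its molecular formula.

C10H16BrClN2O2

Atom tally by fragment:
  NCCH2 → C:2 H:2 N:1
  CH(Br) → C:1 H:1 Br:1
  CH2 → C:1 H:2
  CH(Cl) → C:1 H:1 Cl:1
  CH(N(CH3)2) → C:3 H:7 N:1
  CH2COOH → C:2 H:3 O:2
Element totals:
  C: 10
  H: 16
  Br: 1
  Cl: 1
  N: 2
  O: 2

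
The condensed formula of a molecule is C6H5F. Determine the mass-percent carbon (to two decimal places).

74.99%

Atom tally by fragment:
  benzene ring core → C:6 H:6
  (− 1 ring H displaced by substituents)
  + F → F:1
Element totals:
  C: 6
  H: 5
  F: 1
Molecular formula: C6H5F.
Molar mass = 96.104 g/mol.
Mass from C: 6 × 12.011 = 72.066 g/mol.
%C = 72.066 / 96.104 × 100 = 74.99%.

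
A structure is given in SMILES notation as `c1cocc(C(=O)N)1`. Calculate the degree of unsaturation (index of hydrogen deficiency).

Atom tally by fragment:
  furan ring core → C:4 H:4 O:1
  (− 1 ring H displaced by substituents)
  + CONH2 → C:1 H:2 O:1 N:1
Element totals:
  C: 5
  H: 5
  N: 1
  O: 2
Molecular formula: C5H5NO2.
DoU = (2C + 2 + N − H − X) / 2 = (2·5 + 2 + 1 − 5 − 0) / 2 = 4.

4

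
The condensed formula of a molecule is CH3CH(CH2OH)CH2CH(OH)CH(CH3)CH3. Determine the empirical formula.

Element totals:
  C: 8
  H: 18
  O: 2
Molecular formula: C8H18O2.
gcd of subscripts = 2; dividing each by 2:
  C: 8/2 = 4
  H: 18/2 = 9
  O: 2/2 = 1

C4H9O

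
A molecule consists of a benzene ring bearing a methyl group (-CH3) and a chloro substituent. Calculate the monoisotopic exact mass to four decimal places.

Atom tally by fragment:
  benzene ring core → C:6 H:6
  (− 2 ring H displaced by substituents)
  + CH3 → C:1 H:3
  + Cl → Cl:1
Element totals:
  C: 7
  H: 7
  Cl: 1
Molecular formula: C7H7Cl.
  M = 7(12.0) + 7(1.007825) + 34.968853
    = 84.000000 + 7.054775 + 34.968853 = 126.023628

126.0236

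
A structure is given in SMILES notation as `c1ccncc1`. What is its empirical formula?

Atom tally by fragment:
  pyridine ring core → C:5 H:5 N:1
Element totals:
  C: 5
  H: 5
  N: 1
Molecular formula: C5H5N.
gcd of subscripts (5, 5, 1) = 1, so the empirical formula equals the molecular formula.

C5H5N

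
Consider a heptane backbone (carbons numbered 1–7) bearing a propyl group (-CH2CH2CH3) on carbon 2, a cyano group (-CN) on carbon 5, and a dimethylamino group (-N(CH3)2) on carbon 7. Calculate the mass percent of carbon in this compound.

Atom tally by fragment:
  CH3 → C:1 H:3
  CH(CH2CH2CH3) → C:4 H:8
  CH2 → C:1 H:2
  CH2 → C:1 H:2
  CH(CN) → C:2 H:1 N:1
  CH2 → C:1 H:2
  CH2N(CH3)2 → C:3 H:8 N:1
Element totals:
  C: 13
  H: 26
  N: 2
Molecular formula: C13H26N2.
Molar mass = 210.365 g/mol.
Mass from C: 13 × 12.011 = 156.143 g/mol.
%C = 156.143 / 210.365 × 100 = 74.22%.

74.22%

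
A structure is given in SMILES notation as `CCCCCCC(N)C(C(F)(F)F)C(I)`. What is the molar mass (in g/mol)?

337.17 g/mol

Atom tally by fragment:
  CH3 → C:1 H:3
  CH2 → C:1 H:2
  CH2 → C:1 H:2
  CH2 → C:1 H:2
  CH2 → C:1 H:2
  CH2 → C:1 H:2
  CH(NH2) → C:1 H:3 N:1
  CH(CF3) → C:2 H:1 F:3
  CH2I → C:1 H:2 I:1
Element totals:
  C: 10
  H: 19
  F: 3
  I: 1
  N: 1
Molecular formula: C10H19F3IN.
  M = 10(12.011) + 19(1.008) + 3(18.998) + 126.904 + 14.007
    = 120.110 + 19.152 + 56.994 + 126.904 + 14.007 = 337.167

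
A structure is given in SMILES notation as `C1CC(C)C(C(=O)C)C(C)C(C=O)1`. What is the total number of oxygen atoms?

Atom tally by fragment:
  cyclohexane ring core → C:6 H:12
  (− 4 ring H displaced by substituents)
  + CH3 → C:1 H:3
  + COCH3 → C:2 H:3 O:1
  + CH3 → C:1 H:3
  + CHO → C:1 H:1 O:1
Element totals:
  C: 11
  H: 18
  O: 2

2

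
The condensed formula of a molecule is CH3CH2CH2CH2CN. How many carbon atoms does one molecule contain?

5

Element totals:
  C: 5
  H: 9
  N: 1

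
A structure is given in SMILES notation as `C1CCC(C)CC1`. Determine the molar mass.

Atom tally by fragment:
  cyclohexane ring core → C:6 H:12
  (− 1 ring H displaced by substituents)
  + CH3 → C:1 H:3
Element totals:
  C: 7
  H: 14
Molecular formula: C7H14.
  M = 7(12.011) + 14(1.008)
    = 84.077 + 14.112 = 98.189

98.19 g/mol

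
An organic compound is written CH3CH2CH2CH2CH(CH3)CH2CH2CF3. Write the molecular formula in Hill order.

C9H17F3

Element totals:
  C: 9
  H: 17
  F: 3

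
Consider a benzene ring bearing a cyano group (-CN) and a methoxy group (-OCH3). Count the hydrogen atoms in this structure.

7

Atom tally by fragment:
  benzene ring core → C:6 H:6
  (− 2 ring H displaced by substituents)
  + CN → C:1 N:1
  + OCH3 → C:1 H:3 O:1
Element totals:
  C: 8
  H: 7
  N: 1
  O: 1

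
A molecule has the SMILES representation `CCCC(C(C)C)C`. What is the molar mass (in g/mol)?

114.23 g/mol

Atom tally by fragment:
  CH3 → C:1 H:3
  CH2 → C:1 H:2
  CH2 → C:1 H:2
  CH(CH(CH3)2) → C:4 H:8
  CH3 → C:1 H:3
Element totals:
  C: 8
  H: 18
Molecular formula: C8H18.
  M = 8(12.011) + 18(1.008)
    = 96.088 + 18.144 = 114.232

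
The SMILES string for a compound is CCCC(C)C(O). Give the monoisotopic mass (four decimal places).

Atom tally by fragment:
  CH3 → C:1 H:3
  CH2 → C:1 H:2
  CH2 → C:1 H:2
  CH(CH3) → C:2 H:4
  CH2OH → C:1 H:3 O:1
Element totals:
  C: 6
  H: 14
  O: 1
Molecular formula: C6H14O.
  M = 6(12.0) + 14(1.007825) + 15.994915
    = 72.000000 + 14.109550 + 15.994915 = 102.104465

102.1045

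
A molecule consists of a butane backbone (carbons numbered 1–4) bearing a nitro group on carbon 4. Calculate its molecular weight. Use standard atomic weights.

103.12 g/mol

Atom tally by fragment:
  CH3 → C:1 H:3
  CH2 → C:1 H:2
  CH2 → C:1 H:2
  CH2NO2 → C:1 H:2 N:1 O:2
Element totals:
  C: 4
  H: 9
  N: 1
  O: 2
Molecular formula: C4H9NO2.
  M = 4(12.011) + 9(1.008) + 14.007 + 2(15.999)
    = 48.044 + 9.072 + 14.007 + 31.998 = 103.121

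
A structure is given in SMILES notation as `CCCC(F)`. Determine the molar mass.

Atom tally by fragment:
  CH3 → C:1 H:3
  CH2 → C:1 H:2
  CH2 → C:1 H:2
  CH2F → C:1 H:2 F:1
Element totals:
  C: 4
  H: 9
  F: 1
Molecular formula: C4H9F.
  M = 4(12.011) + 9(1.008) + 18.998
    = 48.044 + 9.072 + 18.998 = 76.114

76.11 g/mol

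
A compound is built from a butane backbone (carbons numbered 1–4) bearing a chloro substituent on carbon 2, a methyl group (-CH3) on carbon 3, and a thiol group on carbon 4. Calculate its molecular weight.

138.65 g/mol

Atom tally by fragment:
  CH3 → C:1 H:3
  CH(Cl) → C:1 H:1 Cl:1
  CH(CH3) → C:2 H:4
  CH2SH → C:1 H:3 S:1
Element totals:
  C: 5
  H: 11
  Cl: 1
  S: 1
Molecular formula: C5H11ClS.
  M = 5(12.011) + 11(1.008) + 35.45 + 32.06
    = 60.055 + 11.088 + 35.450 + 32.060 = 138.653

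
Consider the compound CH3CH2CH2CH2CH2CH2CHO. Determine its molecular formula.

C7H14O

Atom tally by fragment:
  CH3 → C:1 H:3
  CH2 → C:1 H:2
  CH2 → C:1 H:2
  CH2 → C:1 H:2
  CH2 → C:1 H:2
  CH2CHO → C:2 H:3 O:1
Element totals:
  C: 7
  H: 14
  O: 1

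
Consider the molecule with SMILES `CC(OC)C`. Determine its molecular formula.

Atom tally by fragment:
  CH3 → C:1 H:3
  CH(OCH3) → C:2 H:4 O:1
  CH3 → C:1 H:3
Element totals:
  C: 4
  H: 10
  O: 1

C4H10O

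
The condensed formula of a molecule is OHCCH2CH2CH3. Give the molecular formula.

Atom tally by fragment:
  OHCCH2 → C:2 H:3 O:1
  CH2 → C:1 H:2
  CH3 → C:1 H:3
Element totals:
  C: 4
  H: 8
  O: 1

C4H8O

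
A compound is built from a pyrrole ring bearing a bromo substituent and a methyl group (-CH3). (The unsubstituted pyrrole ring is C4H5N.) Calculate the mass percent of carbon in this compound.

37.53%

Atom tally by fragment:
  pyrrole ring core → C:4 H:5 N:1
  (− 2 ring H displaced by substituents)
  + Br → Br:1
  + CH3 → C:1 H:3
Element totals:
  C: 5
  H: 6
  Br: 1
  N: 1
Molecular formula: C5H6BrN.
Molar mass = 160.014 g/mol.
Mass from C: 5 × 12.011 = 60.055 g/mol.
%C = 60.055 / 160.014 × 100 = 37.53%.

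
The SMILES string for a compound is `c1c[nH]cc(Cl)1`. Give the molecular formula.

Atom tally by fragment:
  pyrrole ring core → C:4 H:5 N:1
  (− 1 ring H displaced by substituents)
  + Cl → Cl:1
Element totals:
  C: 4
  H: 4
  Cl: 1
  N: 1

C4H4ClN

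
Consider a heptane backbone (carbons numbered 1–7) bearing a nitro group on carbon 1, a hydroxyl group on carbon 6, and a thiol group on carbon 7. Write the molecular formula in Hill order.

C7H15NO3S

Atom tally by fragment:
  O2NCH2 → C:1 H:2 N:1 O:2
  CH2 → C:1 H:2
  CH2 → C:1 H:2
  CH2 → C:1 H:2
  CH2 → C:1 H:2
  CH(OH) → C:1 H:2 O:1
  CH2SH → C:1 H:3 S:1
Element totals:
  C: 7
  H: 15
  N: 1
  O: 3
  S: 1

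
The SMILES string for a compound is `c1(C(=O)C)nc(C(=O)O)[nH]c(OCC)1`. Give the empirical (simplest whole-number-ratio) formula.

Atom tally by fragment:
  imidazole ring core → C:3 H:4 N:2
  (− 3 ring H displaced by substituents)
  + COCH3 → C:2 H:3 O:1
  + COOH → C:1 H:1 O:2
  + OC2H5 → C:2 H:5 O:1
Element totals:
  C: 8
  H: 10
  N: 2
  O: 4
Molecular formula: C8H10N2O4.
gcd of subscripts = 2; dividing each by 2:
  C: 8/2 = 4
  H: 10/2 = 5
  N: 2/2 = 1
  O: 4/2 = 2

C4H5NO2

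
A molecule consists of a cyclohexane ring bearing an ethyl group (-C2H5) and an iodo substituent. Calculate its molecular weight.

Atom tally by fragment:
  cyclohexane ring core → C:6 H:12
  (− 2 ring H displaced by substituents)
  + C2H5 → C:2 H:5
  + I → I:1
Element totals:
  C: 8
  H: 15
  I: 1
Molecular formula: C8H15I.
  M = 8(12.011) + 15(1.008) + 126.904
    = 96.088 + 15.120 + 126.904 = 238.112

238.11 g/mol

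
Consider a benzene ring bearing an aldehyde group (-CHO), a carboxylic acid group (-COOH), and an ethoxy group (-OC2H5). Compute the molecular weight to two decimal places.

Atom tally by fragment:
  benzene ring core → C:6 H:6
  (− 3 ring H displaced by substituents)
  + CHO → C:1 H:1 O:1
  + COOH → C:1 H:1 O:2
  + OC2H5 → C:2 H:5 O:1
Element totals:
  C: 10
  H: 10
  O: 4
Molecular formula: C10H10O4.
  M = 10(12.011) + 10(1.008) + 4(15.999)
    = 120.110 + 10.080 + 63.996 = 194.186

194.19 g/mol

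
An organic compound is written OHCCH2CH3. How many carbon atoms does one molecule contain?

3

Element totals:
  C: 3
  H: 6
  O: 1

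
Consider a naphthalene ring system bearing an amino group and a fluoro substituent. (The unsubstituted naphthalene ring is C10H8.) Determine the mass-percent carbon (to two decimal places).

Atom tally by fragment:
  naphthalene ring system core → C:10 H:8
  (− 2 ring H displaced by substituents)
  + NH2 → N:1 H:2
  + F → F:1
Element totals:
  C: 10
  H: 8
  F: 1
  N: 1
Molecular formula: C10H8FN.
Molar mass = 161.179 g/mol.
Mass from C: 10 × 12.011 = 120.110 g/mol.
%C = 120.110 / 161.179 × 100 = 74.52%.

74.52%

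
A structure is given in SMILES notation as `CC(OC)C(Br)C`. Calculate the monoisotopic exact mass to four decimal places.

165.9993

Atom tally by fragment:
  CH3 → C:1 H:3
  CH(OCH3) → C:2 H:4 O:1
  CH(Br) → C:1 H:1 Br:1
  CH3 → C:1 H:3
Element totals:
  C: 5
  H: 11
  Br: 1
  O: 1
Molecular formula: C5H11BrO.
  M = 5(12.0) + 11(1.007825) + 78.918338 + 15.994915
    = 60.000000 + 11.086075 + 78.918338 + 15.994915 = 165.999328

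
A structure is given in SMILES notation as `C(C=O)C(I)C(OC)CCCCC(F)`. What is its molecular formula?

Atom tally by fragment:
  OHCCH2 → C:2 H:3 O:1
  CH(I) → C:1 H:1 I:1
  CH(OCH3) → C:2 H:4 O:1
  CH2 → C:1 H:2
  CH2 → C:1 H:2
  CH2 → C:1 H:2
  CH2 → C:1 H:2
  CH2F → C:1 H:2 F:1
Element totals:
  C: 10
  H: 18
  F: 1
  I: 1
  O: 2

C10H18FIO2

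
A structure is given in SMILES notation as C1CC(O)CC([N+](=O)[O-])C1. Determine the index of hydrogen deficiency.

2

Atom tally by fragment:
  cyclohexane ring core → C:6 H:12
  (− 2 ring H displaced by substituents)
  + OH → O:1 H:1
  + NO2 → N:1 O:2
Element totals:
  C: 6
  H: 11
  N: 1
  O: 3
Molecular formula: C6H11NO3.
DoU = (2C + 2 + N − H − X) / 2 = (2·6 + 2 + 1 − 11 − 0) / 2 = 2.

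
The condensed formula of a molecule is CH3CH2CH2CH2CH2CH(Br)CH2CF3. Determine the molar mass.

Element totals:
  C: 8
  H: 14
  Br: 1
  F: 3
Molecular formula: C8H14BrF3.
  M = 8(12.011) + 14(1.008) + 79.904 + 3(18.998)
    = 96.088 + 14.112 + 79.904 + 56.994 = 247.098

247.10 g/mol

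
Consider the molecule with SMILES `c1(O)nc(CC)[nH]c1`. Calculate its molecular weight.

112.13 g/mol

Atom tally by fragment:
  imidazole ring core → C:3 H:4 N:2
  (− 2 ring H displaced by substituents)
  + OH → O:1 H:1
  + C2H5 → C:2 H:5
Element totals:
  C: 5
  H: 8
  N: 2
  O: 1
Molecular formula: C5H8N2O.
  M = 5(12.011) + 8(1.008) + 2(14.007) + 15.999
    = 60.055 + 8.064 + 28.014 + 15.999 = 112.132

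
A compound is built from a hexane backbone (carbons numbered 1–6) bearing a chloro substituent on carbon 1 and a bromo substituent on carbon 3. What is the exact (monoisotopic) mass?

197.9811

Atom tally by fragment:
  ClCH2 → C:1 H:2 Cl:1
  CH2 → C:1 H:2
  CH(Br) → C:1 H:1 Br:1
  CH2 → C:1 H:2
  CH2 → C:1 H:2
  CH3 → C:1 H:3
Element totals:
  C: 6
  H: 12
  Br: 1
  Cl: 1
Molecular formula: C6H12BrCl.
  M = 6(12.0) + 12(1.007825) + 78.918338 + 34.968853
    = 72.000000 + 12.093900 + 78.918338 + 34.968853 = 197.981091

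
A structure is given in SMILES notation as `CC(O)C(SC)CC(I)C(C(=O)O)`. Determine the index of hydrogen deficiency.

1

Atom tally by fragment:
  CH3 → C:1 H:3
  CH(OH) → C:1 H:2 O:1
  CH(SCH3) → C:2 H:4 S:1
  CH2 → C:1 H:2
  CH(I) → C:1 H:1 I:1
  CH2COOH → C:2 H:3 O:2
Element totals:
  C: 8
  H: 15
  I: 1
  O: 3
  S: 1
Molecular formula: C8H15IO3S.
DoU = (2C + 2 + N − H − X) / 2 = (2·8 + 2 + 0 − 15 − 1) / 2 = 1.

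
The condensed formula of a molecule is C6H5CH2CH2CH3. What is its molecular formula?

Atom tally by fragment:
  benzene ring core → C:6 H:6
  (− 1 ring H displaced by substituents)
  + CH2CH2CH3 → C:3 H:7
Element totals:
  C: 9
  H: 12

C9H12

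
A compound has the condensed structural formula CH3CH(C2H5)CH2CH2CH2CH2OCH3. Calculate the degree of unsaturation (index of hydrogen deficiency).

0

Atom tally by fragment:
  CH3 → C:1 H:3
  CH(C2H5) → C:3 H:6
  CH2 → C:1 H:2
  CH2 → C:1 H:2
  CH2 → C:1 H:2
  CH2OCH3 → C:2 H:5 O:1
Element totals:
  C: 9
  H: 20
  O: 1
Molecular formula: C9H20O.
DoU = (2C + 2 + N − H − X) / 2 = (2·9 + 2 + 0 − 20 − 0) / 2 = 0.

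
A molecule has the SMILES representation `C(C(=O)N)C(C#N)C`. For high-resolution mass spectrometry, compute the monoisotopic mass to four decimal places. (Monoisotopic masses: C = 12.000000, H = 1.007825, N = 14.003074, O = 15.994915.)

Atom tally by fragment:
  H2NOCCH2 → C:2 H:4 O:1 N:1
  CH(CN) → C:2 H:1 N:1
  CH3 → C:1 H:3
Element totals:
  C: 5
  H: 8
  N: 2
  O: 1
Molecular formula: C5H8N2O.
  M = 5(12.0) + 8(1.007825) + 2(14.003074) + 15.994915
    = 60.000000 + 8.062600 + 28.006148 + 15.994915 = 112.063663

112.0637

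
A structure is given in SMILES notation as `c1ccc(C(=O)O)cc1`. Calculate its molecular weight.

122.12 g/mol

Atom tally by fragment:
  benzene ring core → C:6 H:6
  (− 1 ring H displaced by substituents)
  + COOH → C:1 H:1 O:2
Element totals:
  C: 7
  H: 6
  O: 2
Molecular formula: C7H6O2.
  M = 7(12.011) + 6(1.008) + 2(15.999)
    = 84.077 + 6.048 + 31.998 = 122.123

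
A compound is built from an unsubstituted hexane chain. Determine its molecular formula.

C6H14

Atom tally by fragment:
  CH3 → C:1 H:3
  CH2 → C:1 H:2
  CH2 → C:1 H:2
  CH2 → C:1 H:2
  CH2 → C:1 H:2
  CH3 → C:1 H:3
Element totals:
  C: 6
  H: 14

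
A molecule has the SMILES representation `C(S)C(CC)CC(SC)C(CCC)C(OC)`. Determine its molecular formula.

C13H28OS2

Atom tally by fragment:
  HSCH2 → C:1 H:3 S:1
  CH(C2H5) → C:3 H:6
  CH2 → C:1 H:2
  CH(SCH3) → C:2 H:4 S:1
  CH(CH2CH2CH3) → C:4 H:8
  CH2OCH3 → C:2 H:5 O:1
Element totals:
  C: 13
  H: 28
  O: 1
  S: 2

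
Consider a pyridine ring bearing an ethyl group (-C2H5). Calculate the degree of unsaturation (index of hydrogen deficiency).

Atom tally by fragment:
  pyridine ring core → C:5 H:5 N:1
  (− 1 ring H displaced by substituents)
  + C2H5 → C:2 H:5
Element totals:
  C: 7
  H: 9
  N: 1
Molecular formula: C7H9N.
DoU = (2C + 2 + N − H − X) / 2 = (2·7 + 2 + 1 − 9 − 0) / 2 = 4.

4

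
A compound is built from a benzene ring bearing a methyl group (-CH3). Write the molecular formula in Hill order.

Atom tally by fragment:
  benzene ring core → C:6 H:6
  (− 1 ring H displaced by substituents)
  + CH3 → C:1 H:3
Element totals:
  C: 7
  H: 8

C7H8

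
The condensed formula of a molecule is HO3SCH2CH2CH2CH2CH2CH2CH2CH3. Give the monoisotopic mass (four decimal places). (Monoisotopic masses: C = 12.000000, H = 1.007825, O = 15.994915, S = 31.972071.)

Element totals:
  C: 8
  H: 18
  O: 3
  S: 1
Molecular formula: C8H18O3S.
  M = 8(12.0) + 18(1.007825) + 3(15.994915) + 31.972071
    = 96.000000 + 18.140850 + 47.984745 + 31.972071 = 194.097666

194.0977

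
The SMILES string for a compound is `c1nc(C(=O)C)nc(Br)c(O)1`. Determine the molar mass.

217.02 g/mol

Atom tally by fragment:
  pyrimidine ring core → C:4 H:4 N:2
  (− 3 ring H displaced by substituents)
  + COCH3 → C:2 H:3 O:1
  + Br → Br:1
  + OH → O:1 H:1
Element totals:
  C: 6
  H: 5
  Br: 1
  N: 2
  O: 2
Molecular formula: C6H5BrN2O2.
  M = 6(12.011) + 5(1.008) + 79.904 + 2(14.007) + 2(15.999)
    = 72.066 + 5.040 + 79.904 + 28.014 + 31.998 = 217.022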